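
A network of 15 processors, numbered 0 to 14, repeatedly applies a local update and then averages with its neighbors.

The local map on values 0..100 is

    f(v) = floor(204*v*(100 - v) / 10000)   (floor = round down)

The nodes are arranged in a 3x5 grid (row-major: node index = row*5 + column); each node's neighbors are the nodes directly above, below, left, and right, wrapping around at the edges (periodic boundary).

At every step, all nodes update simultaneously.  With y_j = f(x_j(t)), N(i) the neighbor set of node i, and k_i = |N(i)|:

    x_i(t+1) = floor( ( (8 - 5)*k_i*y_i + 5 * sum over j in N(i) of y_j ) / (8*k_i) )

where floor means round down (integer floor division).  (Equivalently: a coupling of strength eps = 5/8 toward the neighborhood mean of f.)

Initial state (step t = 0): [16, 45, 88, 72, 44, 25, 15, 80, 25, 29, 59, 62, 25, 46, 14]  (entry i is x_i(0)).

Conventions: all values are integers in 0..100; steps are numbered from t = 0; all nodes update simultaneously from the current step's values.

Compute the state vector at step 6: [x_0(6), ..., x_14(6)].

Simulating step by step:
t=0: [16, 45, 88, 72, 44, 25, 15, 80, 25, 29, 59, 62, 25, 46, 14]
t=1: [39, 37, 33, 40, 39, 36, 36, 31, 40, 39, 39, 43, 37, 40, 38]
t=2: [47, 47, 45, 47, 48, 47, 46, 45, 47, 47, 48, 48, 46, 47, 48]
t=3: [50, 50, 50, 50, 50, 50, 50, 50, 50, 50, 50, 50, 50, 50, 50]
t=4: [51, 51, 51, 51, 51, 51, 51, 51, 51, 51, 51, 51, 51, 51, 51]
t=5: [50, 50, 50, 50, 50, 50, 50, 50, 50, 50, 50, 50, 50, 50, 50]
t=6: [51, 51, 51, 51, 51, 51, 51, 51, 51, 51, 51, 51, 51, 51, 51]

Answer: [51, 51, 51, 51, 51, 51, 51, 51, 51, 51, 51, 51, 51, 51, 51]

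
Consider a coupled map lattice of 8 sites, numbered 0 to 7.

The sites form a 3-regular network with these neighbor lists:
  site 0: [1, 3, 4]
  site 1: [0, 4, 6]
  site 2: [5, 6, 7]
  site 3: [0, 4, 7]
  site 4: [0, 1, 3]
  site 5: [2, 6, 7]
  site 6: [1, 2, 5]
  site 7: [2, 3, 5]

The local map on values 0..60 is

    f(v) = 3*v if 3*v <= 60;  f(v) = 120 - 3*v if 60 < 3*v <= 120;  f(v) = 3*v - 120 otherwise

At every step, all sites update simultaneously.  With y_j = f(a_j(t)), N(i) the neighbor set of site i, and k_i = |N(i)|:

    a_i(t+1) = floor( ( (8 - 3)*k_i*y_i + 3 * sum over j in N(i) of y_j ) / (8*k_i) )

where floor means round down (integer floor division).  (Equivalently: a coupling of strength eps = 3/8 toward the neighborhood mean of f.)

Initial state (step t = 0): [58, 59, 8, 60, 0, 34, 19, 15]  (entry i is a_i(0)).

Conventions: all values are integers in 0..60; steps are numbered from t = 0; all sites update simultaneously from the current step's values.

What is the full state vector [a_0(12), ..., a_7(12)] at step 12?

Simulating step by step:
t=0: [58, 59, 8, 60, 0, 34, 19, 15]
t=1: [48, 49, 30, 49, 21, 27, 48, 40]
t=2: [28, 30, 26, 27, 45, 31, 27, 12]
t=3: [33, 30, 39, 35, 22, 31, 36, 36]
t=4: [25, 29, 8, 20, 42, 20, 15, 13]
t=5: [40, 32, 33, 48, 21, 51, 42, 42]
t=6: [13, 22, 18, 22, 41, 24, 13, 13]
t=7: [38, 43, 49, 43, 20, 46, 43, 43]
t=8: [13, 15, 21, 15, 40, 16, 12, 12]
t=9: [35, 37, 50, 37, 16, 46, 41, 41]
t=10: [17, 13, 21, 13, 34, 15, 9, 9]
t=11: [43, 36, 48, 36, 27, 42, 34, 34]
t=12: [13, 15, 20, 15, 28, 11, 16, 16]

Answer: [13, 15, 20, 15, 28, 11, 16, 16]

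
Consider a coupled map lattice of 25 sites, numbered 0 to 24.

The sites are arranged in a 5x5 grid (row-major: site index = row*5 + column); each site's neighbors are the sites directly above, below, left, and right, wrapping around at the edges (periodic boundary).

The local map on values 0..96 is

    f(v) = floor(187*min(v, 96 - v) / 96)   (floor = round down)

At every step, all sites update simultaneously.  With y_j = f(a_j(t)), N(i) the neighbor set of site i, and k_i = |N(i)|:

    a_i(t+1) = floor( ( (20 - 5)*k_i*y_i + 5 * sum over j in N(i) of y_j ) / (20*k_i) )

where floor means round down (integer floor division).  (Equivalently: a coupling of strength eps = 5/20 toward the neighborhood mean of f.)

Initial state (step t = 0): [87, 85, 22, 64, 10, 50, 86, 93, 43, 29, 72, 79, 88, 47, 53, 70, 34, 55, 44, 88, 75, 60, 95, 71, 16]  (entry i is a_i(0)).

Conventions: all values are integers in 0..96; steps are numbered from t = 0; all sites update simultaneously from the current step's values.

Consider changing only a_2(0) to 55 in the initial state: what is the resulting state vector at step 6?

Answer: [84, 70, 35, 62, 69, 64, 65, 31, 27, 25, 62, 53, 61, 51, 41, 54, 61, 73, 37, 46, 75, 71, 52, 73, 50]
Key observation: This trace re-runs the system from the modified initial state.

Derivation:
t=0: [87, 85, 55, 64, 10, 50, 86, 93, 43, 29, 72, 79, 88, 47, 53, 70, 34, 55, 44, 88, 75, 60, 95, 71, 16]
t=1: [23, 27, 64, 60, 24, 75, 23, 16, 75, 59, 50, 33, 24, 84, 75, 47, 64, 69, 78, 26, 40, 60, 18, 47, 30]
t=2: [46, 52, 58, 67, 49, 45, 44, 35, 42, 64, 81, 63, 45, 27, 44, 85, 63, 50, 39, 51, 74, 66, 43, 80, 60]
t=3: [85, 82, 73, 59, 85, 81, 82, 71, 75, 68, 37, 64, 82, 59, 78, 29, 62, 86, 72, 80, 46, 60, 78, 41, 68]
t=4: [26, 30, 44, 65, 28, 32, 30, 44, 45, 48, 65, 58, 32, 63, 40, 58, 62, 25, 47, 35, 79, 66, 39, 72, 54]
t=5: [50, 59, 81, 62, 58, 62, 60, 82, 84, 87, 62, 70, 63, 67, 75, 69, 65, 54, 82, 71, 41, 58, 71, 53, 73]
t=6: [84, 70, 35, 62, 69, 64, 65, 31, 27, 25, 62, 53, 61, 51, 41, 54, 61, 73, 37, 46, 75, 71, 52, 73, 50]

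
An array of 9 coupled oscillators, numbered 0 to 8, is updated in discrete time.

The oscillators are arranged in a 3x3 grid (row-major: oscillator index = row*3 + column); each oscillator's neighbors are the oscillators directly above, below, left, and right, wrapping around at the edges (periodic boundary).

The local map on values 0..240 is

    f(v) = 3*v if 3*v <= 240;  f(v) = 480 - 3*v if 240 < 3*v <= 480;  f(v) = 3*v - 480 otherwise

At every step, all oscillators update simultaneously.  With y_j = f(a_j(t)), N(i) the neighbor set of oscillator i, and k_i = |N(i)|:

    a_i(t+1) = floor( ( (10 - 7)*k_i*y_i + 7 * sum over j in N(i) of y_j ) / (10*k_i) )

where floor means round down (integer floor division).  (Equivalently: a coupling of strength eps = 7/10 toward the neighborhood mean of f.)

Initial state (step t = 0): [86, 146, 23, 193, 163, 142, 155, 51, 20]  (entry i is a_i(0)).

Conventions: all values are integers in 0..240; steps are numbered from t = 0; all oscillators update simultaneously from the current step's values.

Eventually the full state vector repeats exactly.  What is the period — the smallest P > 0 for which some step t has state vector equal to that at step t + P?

Simulating step by step:
t=0: [86, 146, 23, 193, 163, 142, 155, 51, 20]
t=1: [105, 91, 86, 82, 63, 57, 97, 67, 68]
t=2: [198, 198, 197, 195, 198, 199, 197, 198, 198]
t=3: [111, 113, 113, 111, 112, 112, 111, 113, 113]
t=4: [144, 142, 142, 145, 143, 143, 144, 142, 142]
t=5: [49, 52, 52, 48, 51, 51, 49, 52, 52]
t=6: [149, 153, 153, 148, 152, 152, 149, 153, 153]
t=7: [29, 23, 23, 30, 25, 25, 29, 23, 23]
t=8: [81, 73, 73, 83, 75, 75, 81, 73, 73]
t=9: [229, 223, 223, 231, 223, 223, 229, 223, 223]
t=10: [201, 192, 192, 202, 193, 193, 201, 192, 192]
t=11: [114, 101, 101, 115, 102, 102, 114, 101, 101]
t=12: [151, 169, 169, 149, 168, 168, 151, 169, 169]
t=13: [28, 26, 26, 27, 26, 26, 28, 26, 26]
t=14: [81, 79, 79, 81, 78, 78, 81, 79, 79]
t=15: [237, 236, 236, 235, 235, 235, 237, 236, 236]
t=16: [228, 228, 228, 227, 226, 226, 228, 228, 228]
t=17: [203, 202, 202, 201, 200, 200, 203, 202, 202]
t=18: [126, 125, 125, 124, 122, 122, 126, 125, 125]
t=19: [104, 106, 106, 108, 109, 109, 104, 106, 106]
t=20: [163, 161, 161, 159, 156, 156, 163, 161, 161]
t=21: [5, 5, 5, 8, 7, 7, 5, 5, 5]
t=22: [16, 16, 16, 19, 19, 19, 16, 16, 16]
t=23: [49, 49, 49, 53, 53, 53, 49, 49, 49]
t=24: [149, 149, 149, 154, 154, 154, 149, 149, 149]
t=25: [30, 30, 30, 23, 23, 23, 30, 30, 30]
t=26: [86, 86, 86, 76, 76, 76, 86, 86, 86]
t=27: [223, 223, 223, 225, 225, 225, 223, 223, 223]
t=28: [190, 190, 190, 192, 192, 192, 190, 190, 190]
t=29: [91, 91, 91, 93, 93, 93, 91, 91, 91]
t=30: [205, 205, 205, 203, 203, 203, 205, 205, 205]
t=31: [133, 133, 133, 131, 131, 131, 133, 133, 133]
t=32: [82, 82, 82, 84, 84, 84, 82, 82, 82]
t=33: [232, 232, 232, 230, 230, 230, 232, 232, 232]
t=34: [214, 214, 214, 212, 212, 212, 214, 214, 214]
t=35: [160, 160, 160, 158, 158, 158, 160, 160, 160]
t=36: [1, 1, 1, 3, 3, 3, 1, 1, 1]
t=37: [4, 4, 4, 6, 6, 6, 4, 4, 4]
t=38: [13, 13, 13, 15, 15, 15, 13, 13, 13]
t=39: [40, 40, 40, 42, 42, 42, 40, 40, 40]
t=40: [121, 121, 121, 123, 123, 123, 121, 121, 121]
t=41: [115, 115, 115, 113, 113, 113, 115, 115, 115]
t=42: [136, 136, 136, 138, 138, 138, 136, 136, 136]
t=43: [70, 70, 70, 68, 68, 68, 70, 70, 70]
t=44: [208, 208, 208, 206, 206, 206, 208, 208, 208]
t=45: [142, 142, 142, 140, 140, 140, 142, 142, 142]
t=46: [55, 55, 55, 57, 57, 57, 55, 55, 55]
t=47: [166, 166, 166, 168, 168, 168, 166, 166, 166]
t=48: [19, 19, 19, 21, 21, 21, 19, 19, 19]
t=49: [58, 58, 58, 60, 60, 60, 58, 58, 58]
t=50: [175, 175, 175, 177, 177, 177, 175, 175, 175]
t=51: [46, 46, 46, 48, 48, 48, 46, 46, 46]
t=52: [139, 139, 139, 141, 141, 141, 139, 139, 139]
t=53: [61, 61, 61, 59, 59, 59, 61, 61, 61]
t=54: [181, 181, 181, 179, 179, 179, 181, 181, 181]
t=55: [61, 61, 61, 59, 59, 59, 61, 61, 61]

Answer: 2
Key observation: The state at step 53, [61, 61, 61, 59, 59, 59, 61, 61, 61], reappears at step 55 — and no state repeats earlier — so the cycle the system enters has period 2.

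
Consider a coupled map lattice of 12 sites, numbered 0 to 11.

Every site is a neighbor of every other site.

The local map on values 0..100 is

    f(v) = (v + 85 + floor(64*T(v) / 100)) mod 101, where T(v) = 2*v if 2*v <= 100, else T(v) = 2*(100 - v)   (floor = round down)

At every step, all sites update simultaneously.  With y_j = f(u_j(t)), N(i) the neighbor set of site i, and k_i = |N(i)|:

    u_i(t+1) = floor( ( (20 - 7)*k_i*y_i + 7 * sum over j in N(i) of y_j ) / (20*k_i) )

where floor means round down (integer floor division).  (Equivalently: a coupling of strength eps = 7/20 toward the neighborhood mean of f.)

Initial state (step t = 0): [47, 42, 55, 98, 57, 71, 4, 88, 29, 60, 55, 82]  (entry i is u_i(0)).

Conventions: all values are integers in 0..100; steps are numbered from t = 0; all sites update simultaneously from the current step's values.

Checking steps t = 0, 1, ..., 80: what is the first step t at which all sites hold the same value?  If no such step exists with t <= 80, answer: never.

Simulating step by step:
t=0: [47, 42, 55, 98, 57, 71, 4, 88, 29, 60, 55, 82]  (not all equal)
t=1: [89, 82, 92, 85, 92, 90, 91, 87, 64, 92, 92, 88]  (not all equal)
t=2: [87, 88, 86, 87, 86, 86, 86, 87, 91, 86, 86, 87]  (not all equal)
t=3: [86, 86, 86, 86, 86, 86, 86, 86, 86, 86, 86, 86]  (all equal)

Answer: 3
Key observation: Synchronization is absorbing here: once all sites are equal they stay equal, and step 3 is the first all-equal step.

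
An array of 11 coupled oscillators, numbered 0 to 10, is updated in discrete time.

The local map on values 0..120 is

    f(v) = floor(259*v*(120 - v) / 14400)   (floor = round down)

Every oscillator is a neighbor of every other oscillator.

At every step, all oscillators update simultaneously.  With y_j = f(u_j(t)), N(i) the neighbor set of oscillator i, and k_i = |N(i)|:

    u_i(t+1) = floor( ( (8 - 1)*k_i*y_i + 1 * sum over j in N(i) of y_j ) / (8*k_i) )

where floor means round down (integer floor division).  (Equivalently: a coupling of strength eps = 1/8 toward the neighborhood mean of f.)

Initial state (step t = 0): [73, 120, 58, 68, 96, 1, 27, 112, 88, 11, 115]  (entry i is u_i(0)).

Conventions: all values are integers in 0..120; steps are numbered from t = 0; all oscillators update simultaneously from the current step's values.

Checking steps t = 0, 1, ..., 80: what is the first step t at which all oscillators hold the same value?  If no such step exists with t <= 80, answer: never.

Simulating step by step:
t=0: [73, 120, 58, 68, 96, 1, 27, 112, 88, 11, 115]  (not all equal)
t=1: [57, 4, 59, 59, 40, 6, 43, 18, 47, 22, 13]  (not all equal)
t=2: [61, 12, 61, 61, 55, 16, 56, 34, 58, 38, 27]  (not all equal)
t=3: [62, 27, 62, 62, 62, 32, 62, 52, 62, 55, 46]  (not all equal)
t=4: [63, 47, 63, 63, 63, 51, 63, 62, 63, 63, 60]  (not all equal)
t=5: [63, 61, 63, 63, 63, 63, 63, 63, 63, 63, 63]  (not all equal)
t=6: [64, 64, 64, 64, 64, 64, 64, 64, 64, 64, 64]  (all equal)

Answer: 6
Key observation: Synchronization is absorbing here: once all oscillators are equal they stay equal, and step 6 is the first all-equal step.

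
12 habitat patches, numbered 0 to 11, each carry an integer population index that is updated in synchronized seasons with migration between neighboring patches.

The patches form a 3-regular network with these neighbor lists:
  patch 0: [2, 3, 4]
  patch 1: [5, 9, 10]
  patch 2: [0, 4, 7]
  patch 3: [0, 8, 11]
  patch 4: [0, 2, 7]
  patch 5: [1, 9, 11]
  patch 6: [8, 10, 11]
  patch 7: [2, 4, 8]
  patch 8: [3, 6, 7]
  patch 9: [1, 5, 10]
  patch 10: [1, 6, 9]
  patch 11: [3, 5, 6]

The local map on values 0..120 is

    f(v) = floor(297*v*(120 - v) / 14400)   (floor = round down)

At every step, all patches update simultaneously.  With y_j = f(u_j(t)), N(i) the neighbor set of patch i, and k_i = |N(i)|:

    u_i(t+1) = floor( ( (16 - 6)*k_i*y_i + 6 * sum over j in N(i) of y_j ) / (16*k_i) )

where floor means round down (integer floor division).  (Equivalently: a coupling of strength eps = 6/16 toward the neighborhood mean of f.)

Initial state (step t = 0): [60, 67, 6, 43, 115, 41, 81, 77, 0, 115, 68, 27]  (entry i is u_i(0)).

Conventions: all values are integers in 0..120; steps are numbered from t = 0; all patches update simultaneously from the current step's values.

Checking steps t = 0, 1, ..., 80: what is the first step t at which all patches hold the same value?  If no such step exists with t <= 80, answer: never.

Simulating step by step:
t=0: [60, 67, 6, 43, 115, 41, 81, 77, 0, 115, 68, 27]  (not all equal)
t=1: [57, 64, 27, 58, 26, 58, 56, 45, 25, 33, 63, 56]  (not all equal)
t=2: [68, 71, 56, 70, 55, 71, 70, 61, 57, 64, 71, 73]  (not all equal)
t=3: [72, 71, 73, 72, 73, 71, 71, 73, 73, 72, 71, 70]  (not all equal)
t=4: [70, 71, 70, 71, 70, 71, 71, 70, 70, 71, 71, 71]  (not all equal)
t=5: [71, 71, 72, 71, 72, 71, 71, 72, 71, 71, 71, 71]  (not all equal)
t=6: [71, 71, 71, 71, 71, 71, 71, 71, 71, 71, 71, 71]  (all equal)

Answer: 6
Key observation: Synchronization is absorbing here: once all patches are equal they stay equal, and step 6 is the first all-equal step.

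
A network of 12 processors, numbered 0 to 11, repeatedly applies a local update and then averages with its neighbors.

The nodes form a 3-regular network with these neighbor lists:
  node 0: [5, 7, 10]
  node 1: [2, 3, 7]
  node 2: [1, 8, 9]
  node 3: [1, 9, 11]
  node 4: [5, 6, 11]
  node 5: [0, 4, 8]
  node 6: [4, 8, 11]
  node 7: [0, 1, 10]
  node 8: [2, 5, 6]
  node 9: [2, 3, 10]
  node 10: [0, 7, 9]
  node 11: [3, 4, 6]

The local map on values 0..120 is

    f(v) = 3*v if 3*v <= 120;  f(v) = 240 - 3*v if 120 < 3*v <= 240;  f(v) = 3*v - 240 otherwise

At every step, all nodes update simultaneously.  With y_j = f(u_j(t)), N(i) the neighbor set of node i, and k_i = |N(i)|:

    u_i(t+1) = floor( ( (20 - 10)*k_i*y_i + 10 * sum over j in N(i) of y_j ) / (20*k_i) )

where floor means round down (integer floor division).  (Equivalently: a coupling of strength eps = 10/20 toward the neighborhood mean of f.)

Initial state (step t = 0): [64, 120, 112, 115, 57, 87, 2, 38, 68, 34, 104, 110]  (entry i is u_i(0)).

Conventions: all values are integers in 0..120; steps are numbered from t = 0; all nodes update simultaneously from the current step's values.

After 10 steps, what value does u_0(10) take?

Answer: u_0(10) = 76

Derivation:
t=0: [64, 120, 112, 115, 57, 87, 2, 38, 68, 34, 104, 110]
t=1: [58, 112, 91, 104, 54, 36, 35, 97, 38, 96, 80, 75]
t=2: [59, 74, 59, 62, 77, 97, 87, 52, 98, 41, 27, 50]
t=3: [67, 42, 63, 64, 31, 46, 36, 69, 49, 91, 84, 59]
t=4: [44, 79, 65, 59, 92, 88, 95, 44, 90, 35, 23, 73]
t=5: [87, 37, 45, 53, 33, 41, 37, 84, 34, 82, 88, 34]
t=6: [36, 88, 89, 77, 104, 95, 106, 32, 106, 38, 18, 99]
t=7: [86, 34, 49, 37, 66, 65, 73, 79, 64, 72, 80, 55]
t=8: [17, 85, 75, 89, 44, 40, 38, 21, 50, 46, 7, 66]
t=9: [59, 25, 42, 40, 100, 101, 97, 46, 86, 61, 46, 62]
t=10: [76, 93, 82, 91, 58, 55, 47, 91, 47, 84, 88, 65]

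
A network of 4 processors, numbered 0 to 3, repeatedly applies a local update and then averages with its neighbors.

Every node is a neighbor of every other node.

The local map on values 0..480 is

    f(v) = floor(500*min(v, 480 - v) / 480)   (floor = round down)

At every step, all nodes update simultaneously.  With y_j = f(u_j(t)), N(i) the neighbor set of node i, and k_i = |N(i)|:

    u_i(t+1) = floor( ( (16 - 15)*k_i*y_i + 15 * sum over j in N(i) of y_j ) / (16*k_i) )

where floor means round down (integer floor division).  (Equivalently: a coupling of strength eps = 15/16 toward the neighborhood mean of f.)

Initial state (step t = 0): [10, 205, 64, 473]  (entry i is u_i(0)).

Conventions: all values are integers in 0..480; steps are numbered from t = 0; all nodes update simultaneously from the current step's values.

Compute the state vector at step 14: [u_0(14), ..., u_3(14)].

Answer: [116, 116, 116, 116]

Derivation:
t=0: [10, 205, 64, 473]
t=1: [90, 39, 76, 90]
t=2: [72, 85, 75, 72]
t=3: [80, 76, 79, 80]
t=4: [81, 82, 81, 81]
t=5: [84, 84, 84, 84]
t=6: [87, 87, 87, 87]
t=7: [90, 90, 90, 90]
t=8: [93, 93, 93, 93]
t=9: [96, 96, 96, 96]
t=10: [100, 100, 100, 100]
t=11: [104, 104, 104, 104]
t=12: [108, 108, 108, 108]
t=13: [112, 112, 112, 112]
t=14: [116, 116, 116, 116]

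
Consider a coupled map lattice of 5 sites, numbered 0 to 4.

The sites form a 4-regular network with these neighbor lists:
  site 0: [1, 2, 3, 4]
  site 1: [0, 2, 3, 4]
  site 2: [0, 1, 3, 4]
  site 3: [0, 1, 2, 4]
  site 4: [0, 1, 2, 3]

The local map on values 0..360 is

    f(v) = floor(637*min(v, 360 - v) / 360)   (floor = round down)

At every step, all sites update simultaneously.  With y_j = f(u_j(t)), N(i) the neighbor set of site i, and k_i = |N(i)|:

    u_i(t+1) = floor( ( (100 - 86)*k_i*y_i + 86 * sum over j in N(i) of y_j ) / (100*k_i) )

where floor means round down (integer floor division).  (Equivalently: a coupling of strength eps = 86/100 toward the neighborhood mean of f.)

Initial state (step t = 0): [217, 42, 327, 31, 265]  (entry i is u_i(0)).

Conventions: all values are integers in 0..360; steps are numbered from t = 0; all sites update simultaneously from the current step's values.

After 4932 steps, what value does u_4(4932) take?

Answer: u_4(4932) = 230
Key observation: The state at step 12, [230, 230, 230, 230, 230], reappears at step 13: the system is in a cycle of period 1 from step 12 on.  Therefore the state at step 4932 equals the state at step 12 + ((4932 - 12) mod 1) = 12, which is [230, 230, 230, 230, 230].

Derivation:
t=0: [217, 42, 327, 31, 265]
t=1: [111, 124, 126, 126, 117]
t=2: [214, 212, 212, 212, 213]
t=3: [260, 260, 260, 260, 260]
t=4: [176, 176, 176, 176, 176]
t=5: [311, 311, 311, 311, 311]
t=6: [86, 86, 86, 86, 86]
t=7: [152, 152, 152, 152, 152]
t=8: [268, 268, 268, 268, 268]
t=9: [162, 162, 162, 162, 162]
t=10: [286, 286, 286, 286, 286]
t=11: [130, 130, 130, 130, 130]
t=12: [230, 230, 230, 230, 230]
t=13: [230, 230, 230, 230, 230]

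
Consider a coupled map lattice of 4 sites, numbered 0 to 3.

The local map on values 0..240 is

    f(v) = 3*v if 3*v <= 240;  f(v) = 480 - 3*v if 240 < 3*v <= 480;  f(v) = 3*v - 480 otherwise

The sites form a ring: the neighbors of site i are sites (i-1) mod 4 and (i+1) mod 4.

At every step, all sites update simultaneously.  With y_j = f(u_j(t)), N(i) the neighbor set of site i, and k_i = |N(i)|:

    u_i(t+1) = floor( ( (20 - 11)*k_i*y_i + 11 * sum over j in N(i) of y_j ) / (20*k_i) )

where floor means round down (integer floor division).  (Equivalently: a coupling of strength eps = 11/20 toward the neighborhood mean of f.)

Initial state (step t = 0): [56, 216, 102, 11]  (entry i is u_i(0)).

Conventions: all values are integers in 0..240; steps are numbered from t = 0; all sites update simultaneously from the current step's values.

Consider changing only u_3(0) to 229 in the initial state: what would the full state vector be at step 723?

Answer: [180, 180, 180, 180]
Key observation: The state at step 34, [60, 60, 60, 60], reappears at step 36: the system is in a cycle of period 2 from step 34 on.  Therefore the state at step 723 equals the state at step 34 + ((723 - 34) mod 2) = 35, which is [180, 180, 180, 180].

Derivation:
t=0: [56, 216, 102, 229]
t=1: [178, 169, 181, 187]
t=2: [54, 44, 58, 68]
t=3: [165, 151, 170, 184]
t=4: [33, 24, 40, 44]
t=5: [100, 92, 110, 119]
t=6: [170, 182, 157, 146]
t=7: [43, 40, 33, 29]
t=8: [114, 116, 101, 101]
t=9: [147, 146, 164, 166]
t=10: [34, 32, 21, 22]
t=11: [90, 88, 72, 75]
t=12: [215, 214, 218, 218]
t=13: [166, 166, 170, 171]
t=14: [22, 21, 27, 28]
t=15: [70, 68, 76, 78]
t=16: [214, 212, 223, 225]
t=17: [169, 166, 181, 184]
t=18: [36, 32, 53, 57]
t=19: [122, 116, 144, 150]
t=20: [95, 103, 66, 58]
t=21: [182, 185, 183, 186]
t=22: [71, 70, 73, 72]
t=23: [213, 213, 215, 216]
t=24: [161, 160, 164, 164]
t=25: [4, 4, 8, 9]
t=26: [16, 15, 21, 22]
t=27: [52, 50, 58, 60]
t=28: [160, 158, 169, 171]
t=29: [10, 10, 22, 22]
t=30: [39, 39, 56, 56]
t=31: [131, 131, 153, 153]
t=32: [68, 68, 39, 39]
t=33: [180, 180, 140, 140]
t=34: [60, 60, 60, 60]
t=35: [180, 180, 180, 180]
t=36: [60, 60, 60, 60]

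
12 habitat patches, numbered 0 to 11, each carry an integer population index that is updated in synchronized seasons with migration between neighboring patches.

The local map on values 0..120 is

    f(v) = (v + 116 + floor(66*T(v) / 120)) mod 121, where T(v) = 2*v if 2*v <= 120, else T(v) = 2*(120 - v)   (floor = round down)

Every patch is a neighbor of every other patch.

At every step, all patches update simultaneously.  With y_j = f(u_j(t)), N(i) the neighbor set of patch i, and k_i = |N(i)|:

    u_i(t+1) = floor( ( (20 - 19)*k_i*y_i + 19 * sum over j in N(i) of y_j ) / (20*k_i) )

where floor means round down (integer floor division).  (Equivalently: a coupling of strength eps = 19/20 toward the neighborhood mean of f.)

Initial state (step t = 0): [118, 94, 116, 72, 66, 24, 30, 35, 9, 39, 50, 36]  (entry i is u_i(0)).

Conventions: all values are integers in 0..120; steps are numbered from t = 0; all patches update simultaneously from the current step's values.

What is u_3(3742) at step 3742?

Simulating step by step:
t=0: [118, 94, 116, 72, 66, 24, 30, 35, 9, 39, 50, 36]
t=1: [83, 83, 83, 83, 83, 86, 85, 85, 87, 84, 84, 85]
t=2: [118, 118, 118, 118, 118, 118, 118, 118, 118, 118, 118, 118]
t=3: [115, 115, 115, 115, 115, 115, 115, 115, 115, 115, 115, 115]
t=4: [115, 115, 115, 115, 115, 115, 115, 115, 115, 115, 115, 115]

Answer: u_3(3742) = 115
Key observation: The state at step 3, [115, 115, 115, 115, 115, 115, 115, 115, 115, 115, 115, 115], reappears at step 4: the system is in a cycle of period 1 from step 3 on.  Therefore the state at step 3742 equals the state at step 3 + ((3742 - 3) mod 1) = 3, which is [115, 115, 115, 115, 115, 115, 115, 115, 115, 115, 115, 115].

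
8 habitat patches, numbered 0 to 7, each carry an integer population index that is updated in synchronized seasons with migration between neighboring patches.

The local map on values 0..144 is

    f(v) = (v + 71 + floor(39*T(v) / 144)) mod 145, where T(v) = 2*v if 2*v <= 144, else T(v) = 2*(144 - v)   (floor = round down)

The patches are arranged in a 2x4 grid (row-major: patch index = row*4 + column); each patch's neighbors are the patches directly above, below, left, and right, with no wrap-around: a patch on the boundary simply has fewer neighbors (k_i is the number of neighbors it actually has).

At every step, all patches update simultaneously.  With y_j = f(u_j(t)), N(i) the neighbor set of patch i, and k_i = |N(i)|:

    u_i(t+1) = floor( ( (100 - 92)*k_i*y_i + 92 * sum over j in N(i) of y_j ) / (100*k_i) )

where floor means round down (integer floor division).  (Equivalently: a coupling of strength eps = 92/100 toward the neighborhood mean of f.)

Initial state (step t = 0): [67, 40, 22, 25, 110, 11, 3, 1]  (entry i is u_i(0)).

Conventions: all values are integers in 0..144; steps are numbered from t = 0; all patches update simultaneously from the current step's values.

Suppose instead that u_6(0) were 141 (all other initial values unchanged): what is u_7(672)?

Answer: u_7(672) = 9
Key observation: The state at step 28, [65, 65, 65, 65, 65, 65, 65, 65], reappears at step 36: the system is in a cycle of period 8 from step 28 on.  Therefore the state at step 672 equals the state at step 28 + ((672 - 28) mod 8) = 32, which is [9, 9, 9, 9, 9, 9, 9, 9].

Derivation:
t=0: [67, 40, 22, 25, 110, 11, 141, 1]
t=1: [87, 78, 103, 89, 57, 84, 86, 87]
t=2: [27, 44, 42, 46, 40, 32, 45, 43]
t=3: [133, 123, 139, 136, 117, 135, 131, 140]
t=4: [58, 64, 63, 67, 63, 60, 66, 65]
t=5: [22, 19, 26, 24, 17, 24, 22, 27]
t=6: [98, 107, 104, 111, 105, 100, 109, 106]
t=7: [52, 49, 53, 51, 48, 52, 50, 53]
t=8: [0, 5, 3, 6, 5, 1, 6, 3]
t=9: [77, 73, 78, 75, 72, 78, 74, 79]
t=10: [37, 38, 37, 39, 38, 37, 39, 37]
t=11: [128, 128, 130, 128, 128, 129, 128, 130]
t=12: [62, 62, 62, 62, 62, 62, 62, 62]
t=13: [21, 21, 21, 21, 21, 21, 21, 21]
t=14: [103, 103, 103, 103, 103, 103, 103, 103]
t=15: [51, 51, 51, 51, 51, 51, 51, 51]
t=16: [4, 4, 4, 4, 4, 4, 4, 4]
t=17: [77, 77, 77, 77, 77, 77, 77, 77]
t=18: [39, 39, 39, 39, 39, 39, 39, 39]
t=19: [131, 131, 131, 131, 131, 131, 131, 131]
t=20: [64, 64, 64, 64, 64, 64, 64, 64]
t=21: [24, 24, 24, 24, 24, 24, 24, 24]
t=22: [108, 108, 108, 108, 108, 108, 108, 108]
t=23: [53, 53, 53, 53, 53, 53, 53, 53]
t=24: [7, 7, 7, 7, 7, 7, 7, 7]
t=25: [81, 81, 81, 81, 81, 81, 81, 81]
t=26: [41, 41, 41, 41, 41, 41, 41, 41]
t=27: [134, 134, 134, 134, 134, 134, 134, 134]
t=28: [65, 65, 65, 65, 65, 65, 65, 65]
t=29: [26, 26, 26, 26, 26, 26, 26, 26]
t=30: [111, 111, 111, 111, 111, 111, 111, 111]
t=31: [54, 54, 54, 54, 54, 54, 54, 54]
t=32: [9, 9, 9, 9, 9, 9, 9, 9]
t=33: [84, 84, 84, 84, 84, 84, 84, 84]
t=34: [42, 42, 42, 42, 42, 42, 42, 42]
t=35: [135, 135, 135, 135, 135, 135, 135, 135]
t=36: [65, 65, 65, 65, 65, 65, 65, 65]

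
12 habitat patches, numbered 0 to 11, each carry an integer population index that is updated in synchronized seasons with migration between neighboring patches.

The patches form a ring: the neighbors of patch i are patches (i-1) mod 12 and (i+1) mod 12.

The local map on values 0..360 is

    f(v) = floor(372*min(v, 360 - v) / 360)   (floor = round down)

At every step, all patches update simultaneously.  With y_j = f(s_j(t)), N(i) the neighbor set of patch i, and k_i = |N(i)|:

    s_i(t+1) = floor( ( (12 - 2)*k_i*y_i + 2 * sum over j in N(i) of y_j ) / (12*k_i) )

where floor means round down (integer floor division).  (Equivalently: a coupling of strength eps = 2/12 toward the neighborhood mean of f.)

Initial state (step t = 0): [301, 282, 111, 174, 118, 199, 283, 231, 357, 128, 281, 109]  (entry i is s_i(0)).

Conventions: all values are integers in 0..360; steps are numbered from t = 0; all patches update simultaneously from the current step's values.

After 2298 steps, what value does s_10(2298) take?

Answer: s_10(2298) = 184
Key observation: The state at step 36, [185, 184, 184, 185, 185, 184, 183, 183, 183, 183, 184, 185], reappears at step 42: the system is in a cycle of period 6 from step 36 on.  Therefore the state at step 2298 equals the state at step 36 + ((2298 - 36) mod 6) = 36, which is [185, 184, 184, 185, 185, 184, 183, 183, 183, 183, 184, 185].

Derivation:
t=0: [301, 282, 111, 174, 118, 199, 283, 231, 357, 128, 281, 109]
t=1: [66, 81, 116, 168, 129, 155, 90, 117, 24, 117, 87, 105]
t=2: [72, 84, 120, 165, 138, 152, 100, 109, 40, 109, 93, 103]
t=3: [77, 88, 124, 163, 145, 151, 108, 105, 52, 104, 98, 102]
t=4: [82, 92, 128, 163, 151, 151, 114, 103, 62, 102, 101, 102]
t=5: [86, 97, 131, 164, 157, 152, 119, 103, 70, 101, 104, 103]
t=6: [90, 101, 134, 165, 162, 154, 123, 104, 77, 101, 106, 104]
t=7: [95, 105, 137, 167, 166, 157, 128, 106, 83, 102, 108, 106]
t=8: [99, 109, 140, 169, 170, 160, 132, 108, 88, 103, 110, 108]
t=9: [103, 113, 143, 171, 174, 163, 136, 111, 93, 105, 112, 110]
t=10: [107, 117, 146, 173, 177, 166, 140, 114, 98, 107, 114, 112]
t=11: [111, 121, 149, 176, 180, 169, 144, 117, 103, 109, 116, 114]
t=12: [115, 126, 153, 179, 184, 172, 147, 121, 107, 112, 118, 116]
t=13: [119, 131, 157, 181, 180, 175, 151, 125, 111, 115, 120, 119]
t=14: [123, 136, 161, 182, 185, 178, 155, 130, 115, 118, 123, 122]
t=15: [128, 141, 165, 181, 180, 180, 159, 134, 119, 121, 126, 126]
t=16: [132, 146, 169, 183, 185, 184, 163, 138, 123, 125, 129, 130]
t=17: [137, 150, 172, 181, 180, 179, 166, 142, 128, 129, 132, 134]
t=18: [141, 155, 175, 183, 185, 183, 170, 146, 133, 133, 135, 138]
t=19: [146, 160, 178, 181, 180, 181, 173, 151, 138, 137, 139, 142]
t=20: [150, 165, 181, 184, 185, 183, 176, 156, 143, 141, 143, 146]
t=21: [155, 169, 182, 181, 180, 181, 179, 161, 148, 145, 147, 150]
t=22: [160, 173, 182, 184, 185, 184, 182, 166, 152, 149, 151, 155]
t=23: [165, 177, 182, 181, 180, 181, 181, 170, 157, 153, 156, 160]
t=24: [170, 181, 183, 184, 185, 184, 183, 174, 162, 158, 161, 165]
t=25: [175, 183, 182, 181, 180, 181, 181, 178, 167, 163, 166, 170]
t=26: [179, 181, 183, 184, 185, 184, 183, 182, 172, 168, 171, 175]
t=27: [183, 183, 182, 181, 180, 181, 182, 182, 177, 173, 176, 180]
t=28: [182, 182, 183, 184, 185, 184, 183, 182, 181, 178, 181, 185]
t=29: [182, 182, 182, 181, 180, 181, 182, 183, 183, 183, 183, 180]
t=30: [183, 183, 183, 184, 185, 184, 183, 182, 182, 182, 182, 185]
t=31: [181, 182, 181, 181, 180, 181, 182, 182, 183, 183, 182, 180]
t=32: [184, 183, 183, 184, 185, 184, 183, 182, 182, 182, 183, 185]
t=33: [181, 181, 181, 181, 180, 181, 182, 182, 183, 182, 181, 180]
t=34: [184, 184, 184, 184, 185, 184, 183, 182, 182, 183, 184, 185]
t=35: [180, 181, 181, 180, 180, 181, 182, 182, 182, 182, 181, 180]
t=36: [185, 184, 184, 185, 185, 184, 183, 183, 183, 183, 184, 185]
t=37: [180, 180, 180, 180, 180, 181, 181, 182, 182, 181, 181, 180]
t=38: [186, 186, 186, 186, 185, 184, 183, 183, 183, 183, 184, 185]
t=39: [179, 179, 179, 179, 180, 181, 181, 182, 182, 181, 181, 180]
t=40: [184, 184, 184, 184, 185, 184, 183, 183, 183, 183, 184, 185]
t=41: [180, 181, 181, 180, 180, 181, 181, 182, 182, 181, 181, 180]
t=42: [185, 184, 184, 185, 185, 184, 183, 183, 183, 183, 184, 185]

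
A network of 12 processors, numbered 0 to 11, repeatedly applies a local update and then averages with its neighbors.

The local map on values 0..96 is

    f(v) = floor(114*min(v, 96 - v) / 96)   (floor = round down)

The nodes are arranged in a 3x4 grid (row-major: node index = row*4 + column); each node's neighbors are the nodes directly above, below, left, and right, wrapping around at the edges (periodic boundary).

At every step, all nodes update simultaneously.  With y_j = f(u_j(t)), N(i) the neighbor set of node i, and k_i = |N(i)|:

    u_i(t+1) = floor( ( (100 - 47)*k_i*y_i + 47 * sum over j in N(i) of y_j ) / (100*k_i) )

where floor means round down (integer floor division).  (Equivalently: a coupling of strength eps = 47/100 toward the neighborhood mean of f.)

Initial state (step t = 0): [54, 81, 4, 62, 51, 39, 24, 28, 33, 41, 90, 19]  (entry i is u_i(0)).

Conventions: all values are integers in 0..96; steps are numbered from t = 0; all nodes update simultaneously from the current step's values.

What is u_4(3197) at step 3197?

Simulating step by step:
t=0: [54, 81, 4, 62, 51, 39, 24, 28, 33, 41, 90, 19]
t=1: [43, 26, 12, 33, 47, 41, 25, 34, 40, 38, 15, 25]
t=2: [47, 34, 20, 36, 51, 44, 29, 39, 46, 40, 22, 32]
t=3: [51, 41, 28, 41, 52, 48, 35, 44, 51, 45, 30, 39]
t=4: [51, 48, 37, 47, 52, 53, 42, 49, 52, 50, 38, 46]
t=5: [53, 53, 46, 53, 52, 51, 48, 53, 52, 52, 47, 52]
t=6: [51, 51, 53, 51, 51, 53, 55, 51, 51, 52, 54, 52]
t=7: [53, 52, 50, 52, 52, 51, 49, 52, 52, 51, 49, 52]
t=8: [51, 52, 53, 52, 52, 53, 54, 52, 52, 53, 54, 52]
t=9: [52, 51, 50, 52, 52, 51, 49, 51, 52, 51, 49, 51]
t=10: [52, 53, 53, 52, 52, 53, 54, 53, 52, 53, 54, 53]
t=11: [51, 51, 50, 51, 51, 50, 49, 51, 51, 50, 49, 51]
t=12: [53, 53, 54, 53, 53, 53, 54, 53, 53, 53, 54, 53]
t=13: [51, 50, 49, 50, 51, 50, 49, 50, 51, 50, 49, 50]
t=14: [53, 54, 54, 54, 53, 54, 54, 54, 53, 54, 54, 54]
t=15: [50, 49, 49, 49, 50, 49, 49, 49, 50, 49, 49, 49]
t=16: [54, 54, 55, 54, 54, 54, 55, 54, 54, 54, 55, 54]
t=17: [49, 48, 48, 48, 49, 48, 48, 48, 49, 48, 48, 48]
t=18: [55, 56, 57, 56, 55, 56, 57, 56, 55, 56, 57, 56]
t=19: [47, 47, 46, 47, 47, 47, 46, 47, 47, 47, 46, 47]
t=20: [55, 54, 54, 54, 55, 54, 54, 54, 55, 54, 54, 54]
t=21: [48, 48, 49, 48, 48, 48, 49, 48, 48, 48, 49, 48]
t=22: [57, 56, 55, 56, 57, 56, 55, 56, 57, 56, 55, 56]
t=23: [46, 47, 47, 47, 46, 47, 47, 47, 46, 47, 47, 47]
t=24: [54, 54, 55, 54, 54, 54, 55, 54, 54, 54, 55, 54]

Answer: u_4(3197) = 48
Key observation: The state at step 16, [54, 54, 55, 54, 54, 54, 55, 54, 54, 54, 55, 54], reappears at step 24: the system is in a cycle of period 8 from step 16 on.  Therefore the state at step 3197 equals the state at step 16 + ((3197 - 16) mod 8) = 21, which is [48, 48, 49, 48, 48, 48, 49, 48, 48, 48, 49, 48].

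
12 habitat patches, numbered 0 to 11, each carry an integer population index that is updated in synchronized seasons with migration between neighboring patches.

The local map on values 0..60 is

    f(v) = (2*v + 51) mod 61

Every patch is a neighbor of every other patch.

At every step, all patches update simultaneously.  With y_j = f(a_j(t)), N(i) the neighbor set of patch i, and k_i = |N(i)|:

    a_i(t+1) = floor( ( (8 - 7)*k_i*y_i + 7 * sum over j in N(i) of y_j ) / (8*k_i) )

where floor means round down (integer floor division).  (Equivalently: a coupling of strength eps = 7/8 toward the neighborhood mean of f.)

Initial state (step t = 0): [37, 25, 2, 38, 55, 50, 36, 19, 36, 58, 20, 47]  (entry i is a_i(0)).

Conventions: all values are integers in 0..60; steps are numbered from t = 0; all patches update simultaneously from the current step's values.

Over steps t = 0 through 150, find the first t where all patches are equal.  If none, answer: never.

Answer: 2
Key observation: Synchronization is absorbing here: once all patches are equal they stay equal, and step 2 is the first all-equal step.

Derivation:
t=0: [37, 25, 2, 38, 55, 50, 36, 19, 36, 58, 20, 47]  (not all equal)
t=1: [23, 25, 26, 24, 25, 25, 23, 25, 23, 25, 25, 24]  (not all equal)
t=2: [38, 38, 38, 38, 38, 38, 38, 38, 38, 38, 38, 38]  (all equal)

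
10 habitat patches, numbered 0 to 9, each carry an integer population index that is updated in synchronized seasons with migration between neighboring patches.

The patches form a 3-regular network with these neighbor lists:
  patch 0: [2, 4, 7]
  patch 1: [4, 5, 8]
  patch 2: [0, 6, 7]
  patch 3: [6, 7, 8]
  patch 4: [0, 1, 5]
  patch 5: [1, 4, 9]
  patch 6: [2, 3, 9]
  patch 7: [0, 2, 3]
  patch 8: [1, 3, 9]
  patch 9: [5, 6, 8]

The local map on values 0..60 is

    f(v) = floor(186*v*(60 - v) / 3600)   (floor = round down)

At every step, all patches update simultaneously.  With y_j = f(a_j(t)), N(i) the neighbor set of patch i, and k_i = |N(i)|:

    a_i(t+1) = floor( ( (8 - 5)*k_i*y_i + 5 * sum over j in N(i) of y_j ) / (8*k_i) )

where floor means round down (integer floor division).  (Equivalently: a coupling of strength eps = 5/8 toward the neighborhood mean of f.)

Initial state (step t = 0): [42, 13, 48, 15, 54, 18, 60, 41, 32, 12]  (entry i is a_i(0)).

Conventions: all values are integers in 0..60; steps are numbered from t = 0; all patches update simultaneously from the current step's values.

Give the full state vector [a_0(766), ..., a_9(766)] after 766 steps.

Answer: [45, 45, 45, 45, 45, 45, 45, 45, 45, 45]
Key observation: The state at step 6, [45, 45, 45, 45, 45, 45, 45, 45, 45, 45], reappears at step 8: the system is in a cycle of period 2 from step 6 on.  Therefore the state at step 766 equals the state at step 6 + ((766 - 6) mod 2) = 6, which is [45, 45, 45, 45, 45, 45, 45, 45, 45, 45].

Derivation:
t=0: [42, 13, 48, 15, 54, 18, 60, 41, 32, 12]
t=1: [32, 32, 27, 30, 28, 30, 19, 36, 36, 28]
t=2: [45, 45, 44, 43, 46, 46, 43, 45, 45, 44]
t=3: [34, 33, 35, 35, 33, 33, 36, 35, 35, 35]
t=4: [45, 45, 44, 44, 45, 45, 44, 45, 45, 45]
t=5: [34, 34, 35, 35, 34, 34, 35, 34, 34, 34]
t=6: [45, 45, 45, 45, 45, 45, 45, 45, 45, 45]
t=7: [34, 34, 34, 34, 34, 34, 34, 34, 34, 34]
t=8: [45, 45, 45, 45, 45, 45, 45, 45, 45, 45]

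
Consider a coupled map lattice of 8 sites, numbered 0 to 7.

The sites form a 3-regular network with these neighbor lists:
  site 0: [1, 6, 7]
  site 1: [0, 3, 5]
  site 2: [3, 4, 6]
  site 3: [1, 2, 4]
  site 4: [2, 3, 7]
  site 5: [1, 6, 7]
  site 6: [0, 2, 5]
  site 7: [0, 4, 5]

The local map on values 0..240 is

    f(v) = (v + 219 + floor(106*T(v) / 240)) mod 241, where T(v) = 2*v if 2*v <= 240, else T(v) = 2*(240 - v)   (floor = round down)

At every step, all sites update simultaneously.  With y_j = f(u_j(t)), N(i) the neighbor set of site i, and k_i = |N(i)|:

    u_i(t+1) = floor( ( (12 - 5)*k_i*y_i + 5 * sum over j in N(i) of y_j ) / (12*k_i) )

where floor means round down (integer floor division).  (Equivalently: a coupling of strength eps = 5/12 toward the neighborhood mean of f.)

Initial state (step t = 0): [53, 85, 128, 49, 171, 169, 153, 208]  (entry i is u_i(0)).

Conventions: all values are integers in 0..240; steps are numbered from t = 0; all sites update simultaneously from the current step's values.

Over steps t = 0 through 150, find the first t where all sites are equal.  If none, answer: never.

Simulating step by step:
t=0: [53, 85, 128, 49, 171, 169, 153, 208]  (not all equal)
t=1: [122, 129, 186, 117, 189, 199, 188, 193]  (not all equal)
t=2: [206, 205, 209, 202, 209, 211, 210, 211]  (not all equal)
t=3: [213, 213, 213, 213, 213, 213, 214, 214]  (not all equal)
t=4: [214, 214, 214, 214, 214, 214, 214, 214]  (all equal)

Answer: 4
Key observation: Synchronization is absorbing here: once all sites are equal they stay equal, and step 4 is the first all-equal step.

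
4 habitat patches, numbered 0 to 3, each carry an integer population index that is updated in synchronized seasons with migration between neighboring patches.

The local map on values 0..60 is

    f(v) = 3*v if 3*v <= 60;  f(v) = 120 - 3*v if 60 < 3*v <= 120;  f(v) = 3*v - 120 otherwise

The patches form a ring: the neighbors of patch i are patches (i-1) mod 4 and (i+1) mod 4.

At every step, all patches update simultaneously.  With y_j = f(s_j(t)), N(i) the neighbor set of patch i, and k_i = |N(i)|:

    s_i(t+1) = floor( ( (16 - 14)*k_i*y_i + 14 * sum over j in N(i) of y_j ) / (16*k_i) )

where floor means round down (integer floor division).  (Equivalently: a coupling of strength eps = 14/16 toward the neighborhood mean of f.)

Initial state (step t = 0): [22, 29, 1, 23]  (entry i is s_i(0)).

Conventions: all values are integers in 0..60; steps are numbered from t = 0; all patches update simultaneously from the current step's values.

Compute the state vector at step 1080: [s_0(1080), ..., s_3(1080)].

Simulating step by step:
t=0: [22, 29, 1, 23]
t=1: [43, 29, 37, 31]
t=2: [27, 12, 27, 11]
t=3: [35, 38, 35, 38]
t=4: [7, 13, 7, 13]
t=5: [36, 23, 36, 23]
t=6: [46, 16, 46, 16]
t=7: [44, 21, 44, 21]
t=8: [51, 17, 51, 17]
t=9: [48, 35, 48, 35]
t=10: [16, 22, 16, 22]
t=11: [53, 48, 53, 48]
t=12: [25, 37, 25, 37]
t=13: [13, 40, 13, 40]
t=14: [4, 34, 4, 34]
t=15: [17, 12, 17, 12]
t=16: [37, 49, 37, 49]
t=17: [24, 11, 24, 11]
t=18: [34, 46, 34, 46]
t=19: [18, 18, 18, 18]
t=20: [54, 54, 54, 54]
t=21: [42, 42, 42, 42]
t=22: [6, 6, 6, 6]
t=23: [18, 18, 18, 18]

Answer: [54, 54, 54, 54]
Key observation: The state at step 19, [18, 18, 18, 18], reappears at step 23: the system is in a cycle of period 4 from step 19 on.  Therefore the state at step 1080 equals the state at step 19 + ((1080 - 19) mod 4) = 20, which is [54, 54, 54, 54].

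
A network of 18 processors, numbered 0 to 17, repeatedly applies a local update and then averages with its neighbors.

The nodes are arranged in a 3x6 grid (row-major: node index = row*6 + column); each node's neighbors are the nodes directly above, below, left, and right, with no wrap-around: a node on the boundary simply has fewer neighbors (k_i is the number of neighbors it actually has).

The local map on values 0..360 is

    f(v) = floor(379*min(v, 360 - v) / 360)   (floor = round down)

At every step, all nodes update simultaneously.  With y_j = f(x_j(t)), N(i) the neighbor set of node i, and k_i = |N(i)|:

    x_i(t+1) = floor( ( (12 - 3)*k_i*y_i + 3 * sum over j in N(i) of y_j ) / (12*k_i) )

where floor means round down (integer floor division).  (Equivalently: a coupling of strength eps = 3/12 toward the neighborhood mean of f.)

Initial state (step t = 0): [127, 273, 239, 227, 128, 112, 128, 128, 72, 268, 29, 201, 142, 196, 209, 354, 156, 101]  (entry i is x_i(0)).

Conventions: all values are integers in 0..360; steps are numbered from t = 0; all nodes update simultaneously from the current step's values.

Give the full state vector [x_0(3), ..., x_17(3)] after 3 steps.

Simulating step by step:
t=0: [127, 273, 239, 227, 128, 112, 128, 128, 72, 268, 29, 201, 142, 196, 209, 354, 156, 101]
t=1: [127, 101, 120, 134, 124, 125, 135, 130, 88, 87, 57, 146, 150, 165, 139, 39, 134, 120]
t=2: [130, 112, 122, 134, 125, 133, 142, 134, 100, 89, 77, 141, 157, 166, 135, 62, 124, 131]
t=3: [135, 121, 126, 135, 128, 139, 148, 139, 110, 94, 92, 140, 164, 167, 135, 79, 121, 137]

Answer: [135, 121, 126, 135, 128, 139, 148, 139, 110, 94, 92, 140, 164, 167, 135, 79, 121, 137]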